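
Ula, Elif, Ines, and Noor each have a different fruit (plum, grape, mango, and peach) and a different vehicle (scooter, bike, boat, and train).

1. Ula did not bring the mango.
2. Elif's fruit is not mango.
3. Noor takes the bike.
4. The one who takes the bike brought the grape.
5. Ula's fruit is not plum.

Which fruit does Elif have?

With clues 1–2, mango is impossible for Elif's fruit.
With clues 1–4, grape is impossible for Elif's fruit.
With clues 1–5, peach is impossible for Elif's fruit.
That leaves plum.

plum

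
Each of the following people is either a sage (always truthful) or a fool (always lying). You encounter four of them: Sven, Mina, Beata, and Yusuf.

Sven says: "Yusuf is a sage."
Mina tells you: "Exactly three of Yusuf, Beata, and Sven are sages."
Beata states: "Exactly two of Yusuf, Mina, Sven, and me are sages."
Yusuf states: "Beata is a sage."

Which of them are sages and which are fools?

Consider Sven. Suppose Sven is a sage.
Then no assignment of the remaining roles makes every statement match its speaker's type — contradiction.
So Sven is a fool.
With that fixed, Mina's statement is false, so Mina is a fool.
Consider Beata. Suppose Beata is a sage.
Then no assignment of the remaining roles makes every statement match its speaker's type — contradiction.
So Beata is a fool.
With that fixed, Yusuf's statement is false, so Yusuf is a fool.

Sven: fool, Mina: fool, Beata: fool, Yusuf: fool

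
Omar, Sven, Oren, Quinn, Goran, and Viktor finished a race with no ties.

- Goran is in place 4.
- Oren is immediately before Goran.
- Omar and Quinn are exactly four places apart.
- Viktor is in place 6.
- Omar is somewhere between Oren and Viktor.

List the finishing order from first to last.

Quinn, Sven, Oren, Goran, Omar, Viktor

From clue 1: Goran → place 4.
From clues 1–2: Oren → place 3.
From clues 1–3: Omar is in {1,2,5,6}.
From clues 1–4: Sven → place 2, Viktor → place 6.
From clues 1–5: Quinn → place 1, Omar → place 5.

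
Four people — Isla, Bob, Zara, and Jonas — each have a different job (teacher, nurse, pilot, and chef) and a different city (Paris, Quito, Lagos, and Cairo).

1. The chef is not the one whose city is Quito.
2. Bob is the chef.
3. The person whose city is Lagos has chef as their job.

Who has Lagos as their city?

With clues 1–3, Isla, Jonas, and Zara are impossible for the one with city Lagos.
That leaves Bob.

Bob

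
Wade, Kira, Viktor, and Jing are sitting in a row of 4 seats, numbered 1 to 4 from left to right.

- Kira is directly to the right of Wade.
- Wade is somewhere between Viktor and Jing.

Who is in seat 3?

Kira

With clues 1–2, Jing, Viktor, and Wade are ruled out for seat 3.
So seat 3 is Kira.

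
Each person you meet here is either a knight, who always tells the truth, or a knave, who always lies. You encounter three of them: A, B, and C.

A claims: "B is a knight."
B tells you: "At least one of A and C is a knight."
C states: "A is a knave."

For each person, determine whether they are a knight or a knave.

A: knight, B: knight, C: knave

Consider A. Suppose A is a knave.
Then no assignment of the remaining roles makes every statement match its speaker's type — contradiction.
So A is a knight.
With that fixed, B's statement is true, so B is a knight.
With that fixed, C's statement is false, so C is a knave.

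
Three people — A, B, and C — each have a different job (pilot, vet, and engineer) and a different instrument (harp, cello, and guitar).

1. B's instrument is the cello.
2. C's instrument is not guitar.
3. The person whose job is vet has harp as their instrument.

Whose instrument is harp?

C

Clue 1 rules out B for the one with instrument harp.
With clues 1–2, A is impossible for the one with instrument harp.
That leaves C.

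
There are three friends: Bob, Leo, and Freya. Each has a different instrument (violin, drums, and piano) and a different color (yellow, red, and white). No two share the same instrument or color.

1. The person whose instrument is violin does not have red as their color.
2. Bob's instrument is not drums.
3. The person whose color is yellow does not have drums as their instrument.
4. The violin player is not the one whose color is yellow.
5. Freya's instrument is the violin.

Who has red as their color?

Leo

With clues 1–4, Bob is impossible for the one with color red.
With clues 1–5, Freya is impossible for the one with color red.
That leaves Leo.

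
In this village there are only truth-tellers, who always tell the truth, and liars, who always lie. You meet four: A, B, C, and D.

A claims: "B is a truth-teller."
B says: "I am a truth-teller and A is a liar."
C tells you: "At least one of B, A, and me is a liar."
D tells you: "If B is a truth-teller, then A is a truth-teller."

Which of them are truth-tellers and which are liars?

A: liar, B: liar, C: truth-teller, D: truth-teller

Consider A. Suppose A is a truth-teller.
Then no assignment of the remaining roles makes every statement match its speaker's type — contradiction.
So A is a liar.
With that fixed, C's statement is true, so C is a truth-teller.
Consider B. Suppose B is a truth-teller.
Then A's statement comes out true, contradicting A being a liar.
So B is a liar.
With that fixed, D's statement is true, so D is a truth-teller.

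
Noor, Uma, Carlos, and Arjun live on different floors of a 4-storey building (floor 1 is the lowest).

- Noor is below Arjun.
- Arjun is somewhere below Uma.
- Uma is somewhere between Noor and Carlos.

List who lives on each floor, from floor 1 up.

From clue 1: Noor is in {1,2,3}.
From clues 1–2: Noor is in {1,2}.
From clues 1–3: Noor → floor 1, Arjun → floor 2, Uma → floor 3, Carlos → floor 4.

Noor, Arjun, Uma, Carlos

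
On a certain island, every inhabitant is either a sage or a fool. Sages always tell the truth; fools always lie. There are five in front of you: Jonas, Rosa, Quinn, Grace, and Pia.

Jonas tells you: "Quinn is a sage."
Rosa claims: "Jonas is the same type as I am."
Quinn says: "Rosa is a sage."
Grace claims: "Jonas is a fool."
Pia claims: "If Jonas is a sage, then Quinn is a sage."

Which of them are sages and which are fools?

Consider Jonas. Suppose Jonas is a fool.
Then whichever role Rosa has, Rosa's statement has the wrong truth value — contradiction.
So Jonas is a sage.
With that fixed, Grace's statement is false, so Grace is a fool.
Consider Rosa. Suppose Rosa is a fool.
Then no assignment of the remaining roles makes every statement match its speaker's type — contradiction.
So Rosa is a sage.
With that fixed, Quinn's statement is true, so Quinn is a sage.
With that fixed, Pia's statement is true, so Pia is a sage.

Jonas: sage, Rosa: sage, Quinn: sage, Grace: fool, Pia: sage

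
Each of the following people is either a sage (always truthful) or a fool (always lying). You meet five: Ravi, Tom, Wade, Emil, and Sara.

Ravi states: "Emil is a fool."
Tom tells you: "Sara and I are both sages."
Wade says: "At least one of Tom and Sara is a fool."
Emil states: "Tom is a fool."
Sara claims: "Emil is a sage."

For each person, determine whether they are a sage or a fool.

Consider Ravi. Suppose Ravi is a sage.
Then no assignment of the remaining roles makes every statement match its speaker's type — contradiction.
So Ravi is a fool.
Consider Tom. Suppose Tom is a sage.
Then no assignment of the remaining roles makes every statement match its speaker's type — contradiction.
So Tom is a fool.
With that fixed, Wade's statement is true, so Wade is a sage.
With that fixed, Emil's statement is true, so Emil is a sage.
With that fixed, Sara's statement is true, so Sara is a sage.

Ravi: fool, Tom: fool, Wade: sage, Emil: sage, Sara: sage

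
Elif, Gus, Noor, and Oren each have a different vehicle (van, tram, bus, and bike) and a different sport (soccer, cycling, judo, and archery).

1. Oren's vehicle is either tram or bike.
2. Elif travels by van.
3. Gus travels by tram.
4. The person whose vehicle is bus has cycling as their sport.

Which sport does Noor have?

With clues 1–4, archery, judo, and soccer are impossible for Noor's sport.
That leaves cycling.

cycling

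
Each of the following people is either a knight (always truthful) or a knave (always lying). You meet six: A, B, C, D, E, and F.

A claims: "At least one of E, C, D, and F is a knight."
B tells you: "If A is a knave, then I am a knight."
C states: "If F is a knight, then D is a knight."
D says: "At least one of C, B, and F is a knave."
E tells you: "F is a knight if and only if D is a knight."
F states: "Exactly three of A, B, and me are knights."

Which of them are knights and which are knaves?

Consider A. Suppose A is a knave.
Then no assignment of the remaining roles makes every statement match its speaker's type — contradiction.
So A is a knight.
With that fixed, B's statement is true, so B is a knight.
Consider C. Suppose C is a knave.
Then no assignment of the remaining roles makes every statement match its speaker's type — contradiction.
So C is a knight.
Consider D. Suppose D is a knave.
Then no assignment of the remaining roles makes every statement match its speaker's type — contradiction.
So D is a knight.
Consider E. Suppose E is a knight.
Then no assignment of the remaining roles makes every statement match its speaker's type — contradiction.
So E is a knave.
Consider F. Suppose F is a knight.
Then D's statement comes out false, contradicting D being a knight.
So F is a knave.

A: knight, B: knight, C: knight, D: knight, E: knave, F: knave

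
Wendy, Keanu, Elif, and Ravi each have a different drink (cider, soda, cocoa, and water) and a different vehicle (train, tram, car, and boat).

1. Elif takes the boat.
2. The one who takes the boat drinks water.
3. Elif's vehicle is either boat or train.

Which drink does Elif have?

water

With clues 1–2, cider, cocoa, and soda are impossible for Elif's drink.
That leaves water.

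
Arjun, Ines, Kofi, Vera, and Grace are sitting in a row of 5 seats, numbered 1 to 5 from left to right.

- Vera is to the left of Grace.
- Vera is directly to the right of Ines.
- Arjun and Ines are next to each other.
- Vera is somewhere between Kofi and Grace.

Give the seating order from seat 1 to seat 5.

Kofi, Arjun, Ines, Vera, Grace

From clue 1: Vera is in {1,2,3,4}.
From clues 1–2: Ines is in {1,2,3}.
From clues 1–3: Arjun is in {1,2}.
From clues 1–4: Kofi → seat 1, Arjun → seat 2, Ines → seat 3, Vera → seat 4, Grace → seat 5.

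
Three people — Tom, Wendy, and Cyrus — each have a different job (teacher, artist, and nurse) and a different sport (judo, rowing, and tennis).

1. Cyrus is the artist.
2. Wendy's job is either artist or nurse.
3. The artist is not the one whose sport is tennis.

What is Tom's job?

teacher

Clue 1 rules out artist for Tom's job.
With clues 1–2, nurse is impossible for Tom's job.
That leaves teacher.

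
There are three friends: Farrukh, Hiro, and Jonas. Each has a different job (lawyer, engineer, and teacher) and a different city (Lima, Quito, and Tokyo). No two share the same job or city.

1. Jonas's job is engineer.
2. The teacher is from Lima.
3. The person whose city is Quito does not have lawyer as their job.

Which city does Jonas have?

Quito

With clues 1–2, Lima is impossible for Jonas's city.
With clues 1–3, Tokyo is impossible for Jonas's city.
That leaves Quito.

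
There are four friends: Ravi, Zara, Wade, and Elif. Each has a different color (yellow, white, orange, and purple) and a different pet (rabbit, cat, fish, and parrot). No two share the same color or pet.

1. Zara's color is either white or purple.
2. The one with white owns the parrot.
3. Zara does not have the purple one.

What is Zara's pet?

With clues 1–3, cat, fish, and rabbit are impossible for Zara's pet.
That leaves parrot.

parrot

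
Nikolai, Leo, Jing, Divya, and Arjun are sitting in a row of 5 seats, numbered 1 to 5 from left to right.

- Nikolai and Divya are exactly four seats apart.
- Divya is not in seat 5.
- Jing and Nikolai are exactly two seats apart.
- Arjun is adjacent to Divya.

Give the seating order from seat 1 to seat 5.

From clue 1: Nikolai is in {1,5}.
From clues 1–2: Divya → seat 1, Nikolai → seat 5.
From clues 1–3: Jing → seat 3.
From clues 1–4: Arjun → seat 2, Leo → seat 4.

Divya, Arjun, Jing, Leo, Nikolai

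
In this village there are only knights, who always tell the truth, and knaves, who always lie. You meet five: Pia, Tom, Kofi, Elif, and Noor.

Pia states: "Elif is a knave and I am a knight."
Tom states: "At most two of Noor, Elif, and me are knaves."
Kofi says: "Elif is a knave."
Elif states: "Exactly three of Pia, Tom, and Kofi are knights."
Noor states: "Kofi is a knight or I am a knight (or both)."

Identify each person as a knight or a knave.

Pia: knave, Tom: knight, Kofi: knight, Elif: knave, Noor: knight

Consider Pia. Suppose Pia is a knight.
Then no assignment of the remaining roles makes every statement match its speaker's type — contradiction.
So Pia is a knave.
With that fixed, Elif's statement is false, so Elif is a knave.
With that fixed, Kofi's statement is true, so Kofi is a knight.
With that fixed, Noor's statement is true, so Noor is a knight.
With that fixed, Tom's statement is true, so Tom is a knight.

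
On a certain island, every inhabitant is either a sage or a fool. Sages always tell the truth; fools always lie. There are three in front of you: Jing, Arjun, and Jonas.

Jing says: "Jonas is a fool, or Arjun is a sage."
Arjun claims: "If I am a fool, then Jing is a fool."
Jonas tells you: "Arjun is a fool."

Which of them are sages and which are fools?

Jing: sage, Arjun: sage, Jonas: fool

Consider Jing. Suppose Jing is a fool.
Then no assignment of the remaining roles makes every statement match its speaker's type — contradiction.
So Jing is a sage.
Consider Arjun. Suppose Arjun is a fool.
Then no assignment of the remaining roles makes every statement match its speaker's type — contradiction.
So Arjun is a sage.
With that fixed, Jonas's statement is false, so Jonas is a fool.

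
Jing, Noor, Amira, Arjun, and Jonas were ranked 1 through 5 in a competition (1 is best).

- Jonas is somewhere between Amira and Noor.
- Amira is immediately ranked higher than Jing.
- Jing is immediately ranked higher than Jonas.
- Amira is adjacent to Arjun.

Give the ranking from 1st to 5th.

Arjun, Amira, Jing, Jonas, Noor

From clue 1: Jonas is in {2,3,4}.
From clues 1–3: Jing is in {2,3}.
From clues 1–4: Arjun → rank 1, Amira → rank 2, Jing → rank 3, Jonas → rank 4, Noor → rank 5.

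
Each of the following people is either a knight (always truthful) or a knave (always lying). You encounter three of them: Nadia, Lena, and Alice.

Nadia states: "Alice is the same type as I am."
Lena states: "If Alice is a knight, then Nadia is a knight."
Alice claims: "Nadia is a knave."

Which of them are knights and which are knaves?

Consider Nadia. Suppose Nadia is a knight.
Then no assignment of the remaining roles makes every statement match its speaker's type — contradiction.
So Nadia is a knave.
With that fixed, Alice's statement is true, so Alice is a knight.
With that fixed, Lena's statement is false, so Lena is a knave.

Nadia: knave, Lena: knave, Alice: knight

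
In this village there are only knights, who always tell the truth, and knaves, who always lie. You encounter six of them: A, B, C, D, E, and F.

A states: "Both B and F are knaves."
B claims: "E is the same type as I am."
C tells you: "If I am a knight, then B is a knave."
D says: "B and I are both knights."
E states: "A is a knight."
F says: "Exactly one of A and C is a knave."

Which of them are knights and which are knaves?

Consider A. Suppose A is a knave.
Then no assignment of the remaining roles makes every statement match its speaker's type — contradiction.
So A is a knight.
With that fixed, E's statement is true, so E is a knight.
Consider B. Suppose B is a knight.
Then A's statement comes out false, contradicting A being a knight.
So B is a knave.
With that fixed, C's statement is true, so C is a knight.
With that fixed, D's statement is false, so D is a knave.
With that fixed, F's statement is false, so F is a knave.

A: knight, B: knave, C: knight, D: knave, E: knight, F: knave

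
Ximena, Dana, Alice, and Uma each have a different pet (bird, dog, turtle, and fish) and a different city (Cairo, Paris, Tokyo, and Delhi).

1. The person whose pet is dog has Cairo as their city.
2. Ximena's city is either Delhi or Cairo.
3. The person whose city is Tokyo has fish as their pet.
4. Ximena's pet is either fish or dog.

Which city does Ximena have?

Cairo

With clues 1–2, Paris and Tokyo are impossible for Ximena's city.
With clues 1–4, Delhi is impossible for Ximena's city.
That leaves Cairo.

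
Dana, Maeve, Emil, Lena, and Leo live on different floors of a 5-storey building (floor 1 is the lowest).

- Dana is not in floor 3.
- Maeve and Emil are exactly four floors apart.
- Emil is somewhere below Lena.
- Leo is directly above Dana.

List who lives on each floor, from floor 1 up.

Emil, Dana, Leo, Lena, Maeve

From clue 1: Dana is in {1,2,4,5}.
From clues 1–2: Dana is in {2,4}.
From clues 1–3: Emil → floor 1, Maeve → floor 5.
From clues 1–4: Dana → floor 2, Leo → floor 3, Lena → floor 4.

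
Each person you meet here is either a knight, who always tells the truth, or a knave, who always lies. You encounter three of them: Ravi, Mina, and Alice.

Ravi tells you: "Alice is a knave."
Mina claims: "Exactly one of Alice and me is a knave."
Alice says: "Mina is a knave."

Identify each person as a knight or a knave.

Ravi: knight, Mina: knight, Alice: knave

Consider Ravi. Suppose Ravi is a knave.
Then no assignment of the remaining roles makes every statement match its speaker's type — contradiction.
So Ravi is a knight.
Consider Mina. Suppose Mina is a knave.
Then no assignment of the remaining roles makes every statement match its speaker's type — contradiction.
So Mina is a knight.
With that fixed, Alice's statement is false, so Alice is a knave.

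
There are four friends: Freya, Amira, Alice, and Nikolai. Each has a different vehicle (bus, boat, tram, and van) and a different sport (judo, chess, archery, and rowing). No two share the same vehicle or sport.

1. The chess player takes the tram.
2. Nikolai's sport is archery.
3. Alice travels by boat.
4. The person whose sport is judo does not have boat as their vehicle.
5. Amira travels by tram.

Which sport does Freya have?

With clues 1–2, archery is impossible for Freya's sport.
With clues 1–4, rowing is impossible for Freya's sport.
With clues 1–5, chess is impossible for Freya's sport.
That leaves judo.

judo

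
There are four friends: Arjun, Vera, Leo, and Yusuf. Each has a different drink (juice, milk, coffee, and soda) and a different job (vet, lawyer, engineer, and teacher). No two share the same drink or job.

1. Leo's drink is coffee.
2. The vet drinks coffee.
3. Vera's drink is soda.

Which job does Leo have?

With clues 1–2, engineer, lawyer, and teacher are impossible for Leo's job.
That leaves vet.

vet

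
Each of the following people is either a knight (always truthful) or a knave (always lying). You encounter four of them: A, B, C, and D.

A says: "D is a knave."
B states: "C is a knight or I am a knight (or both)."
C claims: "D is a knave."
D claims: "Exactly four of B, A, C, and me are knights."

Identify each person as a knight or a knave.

Consider A. Suppose A is a knave.
Then no assignment of the remaining roles makes every statement match its speaker's type — contradiction.
So A is a knight.
Consider B. Suppose B is a knave.
Then no assignment of the remaining roles makes every statement match its speaker's type — contradiction.
So B is a knight.
Consider C. Suppose C is a knave.
Then no assignment of the remaining roles makes every statement match its speaker's type — contradiction.
So C is a knight.
Consider D. Suppose D is a knight.
Then A's statement comes out false, contradicting A being a knight.
So D is a knave.

A: knight, B: knight, C: knight, D: knave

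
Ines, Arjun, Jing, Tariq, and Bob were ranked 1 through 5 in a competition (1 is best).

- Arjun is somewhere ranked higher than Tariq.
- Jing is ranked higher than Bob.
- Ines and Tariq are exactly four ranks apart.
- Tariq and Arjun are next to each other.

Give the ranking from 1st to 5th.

From clue 1: Arjun is in {1,2,3,4}.
From clues 1–3: Ines → rank 1, Tariq → rank 5.
From clues 1–4: Jing → rank 2, Bob → rank 3, Arjun → rank 4.

Ines, Jing, Bob, Arjun, Tariq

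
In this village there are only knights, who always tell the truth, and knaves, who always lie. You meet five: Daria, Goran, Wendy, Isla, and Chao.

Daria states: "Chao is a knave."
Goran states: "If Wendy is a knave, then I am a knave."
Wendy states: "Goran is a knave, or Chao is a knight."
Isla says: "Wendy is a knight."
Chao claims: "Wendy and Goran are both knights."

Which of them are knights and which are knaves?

Consider Daria. Suppose Daria is a knight.
Then no assignment of the remaining roles makes every statement match its speaker's type — contradiction.
So Daria is a knave.
Consider Goran. Suppose Goran is a knave.
Then Goran's own statement would have to be false, but it can't be — contradiction.
So Goran is a knight.
Consider Wendy. Suppose Wendy is a knave.
Then Goran's statement comes out false, contradicting Goran being a knight.
So Wendy is a knight.
With that fixed, Isla's statement is true, so Isla is a knight.
With that fixed, Chao's statement is true, so Chao is a knight.

Daria: knave, Goran: knight, Wendy: knight, Isla: knight, Chao: knight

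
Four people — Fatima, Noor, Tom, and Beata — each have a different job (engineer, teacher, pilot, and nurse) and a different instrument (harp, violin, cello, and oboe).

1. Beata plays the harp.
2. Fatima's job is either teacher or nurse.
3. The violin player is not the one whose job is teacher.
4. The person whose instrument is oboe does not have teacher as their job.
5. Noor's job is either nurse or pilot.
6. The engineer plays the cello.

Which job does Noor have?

With clues 1–5, engineer and teacher are impossible for Noor's job.
With clues 1–6, nurse is impossible for Noor's job.
That leaves pilot.

pilot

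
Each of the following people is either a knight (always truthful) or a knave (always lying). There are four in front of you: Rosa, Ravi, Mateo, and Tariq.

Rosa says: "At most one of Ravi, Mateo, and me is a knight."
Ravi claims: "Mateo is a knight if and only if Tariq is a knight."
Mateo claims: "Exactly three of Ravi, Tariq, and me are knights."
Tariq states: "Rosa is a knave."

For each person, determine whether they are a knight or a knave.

Consider Rosa. Suppose Rosa is a knight.
Then no assignment of the remaining roles makes every statement match its speaker's type — contradiction.
So Rosa is a knave.
With that fixed, Tariq's statement is true, so Tariq is a knight.
Consider Ravi. Suppose Ravi is a knave.
Then Rosa's statement comes out true, contradicting Rosa being a knave.
So Ravi is a knight.
Consider Mateo. Suppose Mateo is a knave.
Then Rosa's statement comes out true, contradicting Rosa being a knave.
So Mateo is a knight.

Rosa: knave, Ravi: knight, Mateo: knight, Tariq: knight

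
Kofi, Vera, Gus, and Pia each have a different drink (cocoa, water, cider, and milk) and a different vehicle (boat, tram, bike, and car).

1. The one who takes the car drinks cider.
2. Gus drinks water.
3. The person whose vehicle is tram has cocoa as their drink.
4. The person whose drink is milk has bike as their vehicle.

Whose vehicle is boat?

Gus

With clues 1–4, Kofi, Pia, and Vera are impossible for the one with vehicle boat.
That leaves Gus.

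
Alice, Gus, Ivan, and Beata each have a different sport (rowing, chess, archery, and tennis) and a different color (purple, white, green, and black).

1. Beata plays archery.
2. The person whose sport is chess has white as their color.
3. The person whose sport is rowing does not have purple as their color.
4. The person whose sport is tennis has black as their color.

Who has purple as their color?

With clues 1–4, Alice, Gus, and Ivan are impossible for the one with color purple.
That leaves Beata.

Beata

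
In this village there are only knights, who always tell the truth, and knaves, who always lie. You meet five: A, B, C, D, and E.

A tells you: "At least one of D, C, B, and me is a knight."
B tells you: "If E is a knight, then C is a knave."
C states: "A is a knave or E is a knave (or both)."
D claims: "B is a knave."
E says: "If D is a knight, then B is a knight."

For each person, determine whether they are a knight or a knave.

A: knight, B: knight, C: knave, D: knave, E: knight

Consider A. Suppose A is a knave.
Then no assignment of the remaining roles makes every statement match its speaker's type — contradiction.
So A is a knight.
Consider B. Suppose B is a knave.
Then no assignment of the remaining roles makes every statement match its speaker's type — contradiction.
So B is a knight.
With that fixed, D's statement is false, so D is a knave.
With that fixed, E's statement is true, so E is a knight.
With that fixed, C's statement is false, so C is a knave.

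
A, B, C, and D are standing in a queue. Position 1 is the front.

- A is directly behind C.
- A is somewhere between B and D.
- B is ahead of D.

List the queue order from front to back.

B, C, A, D

From clue 1: A is in {2,3,4}.
From clues 1–2: C → position 2, A → position 3.
From clues 1–3: B → position 1, D → position 4.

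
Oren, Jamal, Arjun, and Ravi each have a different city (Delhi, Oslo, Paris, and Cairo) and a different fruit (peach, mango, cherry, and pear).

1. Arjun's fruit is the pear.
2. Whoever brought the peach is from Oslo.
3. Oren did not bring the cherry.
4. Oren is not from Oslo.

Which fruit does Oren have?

Clue 1 rules out pear for Oren's fruit.
With clues 1–3, cherry is impossible for Oren's fruit.
With clues 1–4, peach is impossible for Oren's fruit.
That leaves mango.

mango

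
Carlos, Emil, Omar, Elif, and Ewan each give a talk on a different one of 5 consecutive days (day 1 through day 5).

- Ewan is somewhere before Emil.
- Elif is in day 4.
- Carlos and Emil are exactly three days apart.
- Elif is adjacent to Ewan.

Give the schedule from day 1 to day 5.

Omar, Carlos, Ewan, Elif, Emil

From clue 1: Emil is in {2,3,4,5}.
From clues 1–2: Elif → day 4.
From clues 1–3: Carlos is in {2,5}.
From clues 1–4: Omar → day 1, Carlos → day 2, Ewan → day 3, Emil → day 5.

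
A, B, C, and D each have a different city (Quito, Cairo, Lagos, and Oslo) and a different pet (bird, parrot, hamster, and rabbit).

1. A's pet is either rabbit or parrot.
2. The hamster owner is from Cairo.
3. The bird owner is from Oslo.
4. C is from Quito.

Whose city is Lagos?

With clues 1–4, B, C, and D are impossible for the one with city Lagos.
That leaves A.

A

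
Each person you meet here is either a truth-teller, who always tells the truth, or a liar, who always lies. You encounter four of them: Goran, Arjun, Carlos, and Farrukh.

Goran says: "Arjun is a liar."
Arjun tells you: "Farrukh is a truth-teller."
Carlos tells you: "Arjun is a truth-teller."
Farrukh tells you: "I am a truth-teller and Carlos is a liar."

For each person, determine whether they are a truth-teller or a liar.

Consider Goran. Suppose Goran is a liar.
Then no assignment of the remaining roles makes every statement match its speaker's type — contradiction.
So Goran is a truth-teller.
Consider Arjun. Suppose Arjun is a truth-teller.
Then Goran's statement comes out false, contradicting Goran being a truth-teller.
So Arjun is a liar.
With that fixed, Carlos's statement is false, so Carlos is a liar.
Consider Farrukh. Suppose Farrukh is a truth-teller.
Then Arjun's statement comes out true, contradicting Arjun being a liar.
So Farrukh is a liar.

Goran: truth-teller, Arjun: liar, Carlos: liar, Farrukh: liar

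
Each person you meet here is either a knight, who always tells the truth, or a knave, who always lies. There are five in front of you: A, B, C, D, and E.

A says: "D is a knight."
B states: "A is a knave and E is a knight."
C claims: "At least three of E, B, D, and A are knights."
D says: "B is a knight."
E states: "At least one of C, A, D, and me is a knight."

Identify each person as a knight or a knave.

A: knave, B: knave, C: knave, D: knave, E: knave

Consider A. Suppose A is a knight.
Then no assignment of the remaining roles makes every statement match its speaker's type — contradiction.
So A is a knave.
Consider B. Suppose B is a knight.
Then no assignment of the remaining roles makes every statement match its speaker's type — contradiction.
So B is a knave.
With that fixed, C's statement is false, so C is a knave.
With that fixed, D's statement is false, so D is a knave.
Consider E. Suppose E is a knight.
Then B's statement comes out true, contradicting B being a knave.
So E is a knave.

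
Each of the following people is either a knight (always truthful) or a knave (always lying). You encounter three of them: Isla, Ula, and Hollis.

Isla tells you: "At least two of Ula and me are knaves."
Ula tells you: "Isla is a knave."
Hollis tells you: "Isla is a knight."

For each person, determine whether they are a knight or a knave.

Consider Isla. Suppose Isla is a knight.
Then Isla's own statement would have to be true, but it can't be — contradiction.
So Isla is a knave.
With that fixed, Ula's statement is true, so Ula is a knight.
With that fixed, Hollis's statement is false, so Hollis is a knave.

Isla: knave, Ula: knight, Hollis: knave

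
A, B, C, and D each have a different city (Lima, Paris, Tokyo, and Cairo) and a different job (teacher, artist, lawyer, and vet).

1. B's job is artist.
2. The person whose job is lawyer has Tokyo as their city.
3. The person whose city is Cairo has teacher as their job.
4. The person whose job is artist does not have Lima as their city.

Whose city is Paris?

B

With clues 1–4, A, C, and D are impossible for the one with city Paris.
That leaves B.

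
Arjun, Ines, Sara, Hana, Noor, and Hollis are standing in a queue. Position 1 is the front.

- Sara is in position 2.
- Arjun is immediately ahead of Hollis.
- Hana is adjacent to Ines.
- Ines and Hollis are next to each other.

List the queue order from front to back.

Noor, Sara, Arjun, Hollis, Ines, Hana

From clue 1: Sara → position 2.
From clues 1–2: Arjun is in {3,4,5}.
From clues 1–3: Noor → position 1.
From clues 1–4: Arjun → position 3, Hollis → position 4, Ines → position 5, Hana → position 6.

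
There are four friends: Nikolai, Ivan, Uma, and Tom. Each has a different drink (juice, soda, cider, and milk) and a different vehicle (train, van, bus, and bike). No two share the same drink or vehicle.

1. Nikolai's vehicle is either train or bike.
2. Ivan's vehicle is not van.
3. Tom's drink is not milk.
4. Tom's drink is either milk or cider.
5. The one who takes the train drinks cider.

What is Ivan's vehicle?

bus

With clues 1–2, van is impossible for Ivan's vehicle.
With clues 1–5, bike and train are impossible for Ivan's vehicle.
That leaves bus.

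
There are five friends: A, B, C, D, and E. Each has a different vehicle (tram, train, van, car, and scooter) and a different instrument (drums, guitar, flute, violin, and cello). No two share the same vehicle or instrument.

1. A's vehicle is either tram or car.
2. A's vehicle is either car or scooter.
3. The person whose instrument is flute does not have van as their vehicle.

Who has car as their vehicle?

With clues 1–2, B, C, D, and E are impossible for the one with vehicle car.
That leaves A.

A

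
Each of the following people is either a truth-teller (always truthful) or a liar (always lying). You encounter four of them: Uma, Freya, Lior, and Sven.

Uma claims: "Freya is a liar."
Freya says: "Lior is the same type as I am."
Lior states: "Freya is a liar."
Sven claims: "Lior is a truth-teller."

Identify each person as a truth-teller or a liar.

Consider Uma. Suppose Uma is a liar.
Then no assignment of the remaining roles makes every statement match its speaker's type — contradiction.
So Uma is a truth-teller.
Consider Freya. Suppose Freya is a truth-teller.
Then Uma's statement comes out false, contradicting Uma being a truth-teller.
So Freya is a liar.
With that fixed, Lior's statement is true, so Lior is a truth-teller.
With that fixed, Sven's statement is true, so Sven is a truth-teller.

Uma: truth-teller, Freya: liar, Lior: truth-teller, Sven: truth-teller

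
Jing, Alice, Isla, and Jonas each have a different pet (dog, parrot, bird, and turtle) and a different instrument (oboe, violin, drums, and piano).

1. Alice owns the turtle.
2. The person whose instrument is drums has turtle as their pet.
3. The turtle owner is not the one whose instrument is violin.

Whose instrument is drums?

Alice

With clues 1–2, Isla, Jing, and Jonas are impossible for the one with instrument drums.
That leaves Alice.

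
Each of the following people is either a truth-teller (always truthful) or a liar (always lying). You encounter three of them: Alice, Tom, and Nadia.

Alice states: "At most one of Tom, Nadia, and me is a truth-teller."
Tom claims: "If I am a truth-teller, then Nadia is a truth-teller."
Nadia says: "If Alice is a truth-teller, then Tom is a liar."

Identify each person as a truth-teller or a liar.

Consider Alice. Suppose Alice is a truth-teller.
Then no assignment of the remaining roles makes every statement match its speaker's type — contradiction.
So Alice is a liar.
With that fixed, Nadia's statement is true, so Nadia is a truth-teller.
With that fixed, Tom's statement is true, so Tom is a truth-teller.

Alice: liar, Tom: truth-teller, Nadia: truth-teller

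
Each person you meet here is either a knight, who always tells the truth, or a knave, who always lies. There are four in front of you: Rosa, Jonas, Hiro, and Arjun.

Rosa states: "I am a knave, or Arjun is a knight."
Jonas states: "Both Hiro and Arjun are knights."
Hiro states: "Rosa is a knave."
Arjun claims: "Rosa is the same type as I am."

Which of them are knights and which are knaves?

Rosa: knight, Jonas: knave, Hiro: knave, Arjun: knight

Consider Rosa. Suppose Rosa is a knave.
Then Rosa's own statement would have to be false, but it can't be — contradiction.
So Rosa is a knight.
With that fixed, Hiro's statement is false, so Hiro is a knave.
With that fixed, Jonas's statement is false, so Jonas is a knave.
Consider Arjun. Suppose Arjun is a knave.
Then Rosa's statement comes out false, contradicting Rosa being a knight.
So Arjun is a knight.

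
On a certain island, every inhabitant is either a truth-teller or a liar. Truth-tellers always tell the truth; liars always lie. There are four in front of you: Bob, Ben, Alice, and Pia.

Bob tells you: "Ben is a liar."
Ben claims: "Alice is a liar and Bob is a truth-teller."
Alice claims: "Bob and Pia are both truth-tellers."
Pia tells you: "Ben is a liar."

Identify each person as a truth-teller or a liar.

Consider Bob. Suppose Bob is a liar.
Then no assignment of the remaining roles makes every statement match its speaker's type — contradiction.
So Bob is a truth-teller.
Consider Ben. Suppose Ben is a truth-teller.
Then Bob's statement comes out false, contradicting Bob being a truth-teller.
So Ben is a liar.
With that fixed, Pia's statement is true, so Pia is a truth-teller.
With that fixed, Alice's statement is true, so Alice is a truth-teller.

Bob: truth-teller, Ben: liar, Alice: truth-teller, Pia: truth-teller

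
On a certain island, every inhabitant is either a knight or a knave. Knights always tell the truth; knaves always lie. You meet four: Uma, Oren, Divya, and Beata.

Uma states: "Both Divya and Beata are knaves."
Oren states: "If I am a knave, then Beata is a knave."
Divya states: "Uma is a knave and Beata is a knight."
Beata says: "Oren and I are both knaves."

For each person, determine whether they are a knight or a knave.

Uma: knight, Oren: knight, Divya: knave, Beata: knave

Consider Uma. Suppose Uma is a knave.
Then no assignment of the remaining roles makes every statement match its speaker's type — contradiction.
So Uma is a knight.
With that fixed, Divya's statement is false, so Divya is a knave.
Consider Oren. Suppose Oren is a knave.
Then whichever role Beata has, Beata's statement has the wrong truth value — contradiction.
So Oren is a knight.
With that fixed, Beata's statement is false, so Beata is a knave.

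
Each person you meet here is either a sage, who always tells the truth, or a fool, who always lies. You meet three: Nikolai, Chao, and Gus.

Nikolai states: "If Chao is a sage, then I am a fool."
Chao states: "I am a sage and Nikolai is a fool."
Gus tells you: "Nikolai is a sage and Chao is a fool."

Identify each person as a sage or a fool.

Consider Nikolai. Suppose Nikolai is a fool.
Then Nikolai's own statement would have to be false, but it can't be — contradiction.
So Nikolai is a sage.
With that fixed, Chao's statement is false, so Chao is a fool.
With that fixed, Gus's statement is true, so Gus is a sage.

Nikolai: sage, Chao: fool, Gus: sage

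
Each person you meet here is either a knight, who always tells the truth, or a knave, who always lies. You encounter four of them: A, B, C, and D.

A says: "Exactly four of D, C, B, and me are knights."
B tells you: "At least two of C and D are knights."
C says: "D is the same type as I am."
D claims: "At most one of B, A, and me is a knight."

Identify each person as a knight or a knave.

Consider A. Suppose A is a knight.
Then no assignment of the remaining roles makes every statement match its speaker's type — contradiction.
So A is a knave.
Consider B. Suppose B is a knight.
Then whichever role D has, D's statement has the wrong truth value — contradiction.
So B is a knave.
With that fixed, D's statement is true, so D is a knight.
Consider C. Suppose C is a knight.
Then B's statement comes out true, contradicting B being a knave.
So C is a knave.

A: knave, B: knave, C: knave, D: knight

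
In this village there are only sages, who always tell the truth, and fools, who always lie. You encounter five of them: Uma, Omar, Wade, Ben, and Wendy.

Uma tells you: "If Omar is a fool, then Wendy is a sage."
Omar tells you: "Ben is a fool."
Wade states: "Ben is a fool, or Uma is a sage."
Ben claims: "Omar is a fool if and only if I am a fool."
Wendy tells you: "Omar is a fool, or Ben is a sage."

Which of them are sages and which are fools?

Uma: sage, Omar: sage, Wade: sage, Ben: fool, Wendy: fool

Consider Uma. Suppose Uma is a fool.
Then no assignment of the remaining roles makes every statement match its speaker's type — contradiction.
So Uma is a sage.
With that fixed, Wade's statement is true, so Wade is a sage.
Consider Omar. Suppose Omar is a fool.
Then whichever role Ben has, Ben's statement has the wrong truth value — contradiction.
So Omar is a sage.
Consider Ben. Suppose Ben is a sage.
Then Omar's statement comes out false, contradicting Omar being a sage.
So Ben is a fool.
With that fixed, Wendy's statement is false, so Wendy is a fool.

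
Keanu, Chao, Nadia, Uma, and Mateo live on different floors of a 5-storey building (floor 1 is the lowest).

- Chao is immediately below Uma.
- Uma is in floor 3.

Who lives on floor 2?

Chao

With clues 1–2, Keanu, Mateo, Nadia, and Uma are ruled out for floor 2.
So floor 2 is Chao.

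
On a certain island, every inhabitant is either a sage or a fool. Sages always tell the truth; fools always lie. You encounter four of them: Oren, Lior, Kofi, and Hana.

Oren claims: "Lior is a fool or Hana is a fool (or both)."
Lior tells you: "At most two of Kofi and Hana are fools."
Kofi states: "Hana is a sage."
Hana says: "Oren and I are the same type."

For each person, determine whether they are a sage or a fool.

Oren: sage, Lior: sage, Kofi: fool, Hana: fool

Regardless of anyone's role, Lior's statement is true, so Lior is a sage.
Consider Oren. Suppose Oren is a fool.
Then whichever role Hana has, Hana's statement has the wrong truth value — contradiction.
So Oren is a sage.
Consider Kofi. Suppose Kofi is a sage.
Then no assignment of the remaining roles makes every statement match its speaker's type — contradiction.
So Kofi is a fool.
Consider Hana. Suppose Hana is a sage.
Then Oren's statement comes out false, contradicting Oren being a sage.
So Hana is a fool.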